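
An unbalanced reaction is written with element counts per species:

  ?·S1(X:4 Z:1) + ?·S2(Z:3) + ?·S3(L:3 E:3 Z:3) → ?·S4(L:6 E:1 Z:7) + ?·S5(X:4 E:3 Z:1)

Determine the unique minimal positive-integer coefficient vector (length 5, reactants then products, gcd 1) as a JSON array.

X: 5·4+1·0+6·0 = 20 | 3·0+5·4 = 20
L: 5·0+1·0+6·3 = 18 | 3·6+5·0 = 18
E: 5·0+1·0+6·3 = 18 | 3·1+5·3 = 18
Z: 5·1+1·3+6·3 = 26 | 3·7+5·1 = 26
gcd(5,1,6,3,5) = 1

Coefficients: [5, 1, 6, 3, 5]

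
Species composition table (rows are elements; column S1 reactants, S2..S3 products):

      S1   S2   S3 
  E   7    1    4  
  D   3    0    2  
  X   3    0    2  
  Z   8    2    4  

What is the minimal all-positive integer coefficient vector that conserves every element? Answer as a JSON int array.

Coefficients: [2, 2, 3]

E: 2·7 = 14 | 2·1+3·4 = 14
D: 2·3 = 6 | 2·0+3·2 = 6
X: 2·3 = 6 | 2·0+3·2 = 6
Z: 2·8 = 16 | 2·2+3·4 = 16
gcd(2,2,3) = 1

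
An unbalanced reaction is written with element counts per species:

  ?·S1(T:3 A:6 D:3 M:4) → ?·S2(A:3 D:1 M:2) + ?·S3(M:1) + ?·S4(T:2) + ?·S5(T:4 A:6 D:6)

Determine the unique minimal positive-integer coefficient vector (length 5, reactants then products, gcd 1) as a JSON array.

T: 4·3 = 12 | 6·0+4·0+4·2+1·4 = 12
A: 4·6 = 24 | 6·3+4·0+4·0+1·6 = 24
D: 4·3 = 12 | 6·1+4·0+4·0+1·6 = 12
M: 4·4 = 16 | 6·2+4·1+4·0+1·0 = 16
gcd(4,6,4,4,1) = 1

Coefficients: [4, 6, 4, 4, 1]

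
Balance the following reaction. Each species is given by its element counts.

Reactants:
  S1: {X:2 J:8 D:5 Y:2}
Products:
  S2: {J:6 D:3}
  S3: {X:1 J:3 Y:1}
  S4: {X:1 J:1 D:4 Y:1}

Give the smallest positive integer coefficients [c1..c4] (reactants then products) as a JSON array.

Coefficients: [5, 3, 6, 4]

X: 5·2 = 10 | 3·0+6·1+4·1 = 10
J: 5·8 = 40 | 3·6+6·3+4·1 = 40
D: 5·5 = 25 | 3·3+6·0+4·4 = 25
Y: 5·2 = 10 | 3·0+6·1+4·1 = 10
gcd(5,3,6,4) = 1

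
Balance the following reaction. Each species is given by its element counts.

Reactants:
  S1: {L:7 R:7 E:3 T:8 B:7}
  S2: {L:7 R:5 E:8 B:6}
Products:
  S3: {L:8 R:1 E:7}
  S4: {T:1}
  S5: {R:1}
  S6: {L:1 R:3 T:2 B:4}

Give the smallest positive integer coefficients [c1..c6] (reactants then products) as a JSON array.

L: 2·7+1·7 = 21 | 2·8+6·0+2·0+5·1 = 21
R: 2·7+1·5 = 19 | 2·1+6·0+2·1+5·3 = 19
E: 2·3+1·8 = 14 | 2·7+6·0+2·0+5·0 = 14
T: 2·8+1·0 = 16 | 2·0+6·1+2·0+5·2 = 16
B: 2·7+1·6 = 20 | 2·0+6·0+2·0+5·4 = 20
gcd(2,1,2,6,2,5) = 1

Coefficients: [2, 1, 2, 6, 2, 5]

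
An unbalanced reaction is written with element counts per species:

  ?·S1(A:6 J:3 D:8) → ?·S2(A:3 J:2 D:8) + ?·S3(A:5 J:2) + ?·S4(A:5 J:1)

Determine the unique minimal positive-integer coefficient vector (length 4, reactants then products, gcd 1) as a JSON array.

Coefficients: [5, 5, 2, 1]

A: 5·6 = 30 | 5·3+2·5+1·5 = 30
J: 5·3 = 15 | 5·2+2·2+1·1 = 15
D: 5·8 = 40 | 5·8+2·0+1·0 = 40
gcd(5,5,2,1) = 1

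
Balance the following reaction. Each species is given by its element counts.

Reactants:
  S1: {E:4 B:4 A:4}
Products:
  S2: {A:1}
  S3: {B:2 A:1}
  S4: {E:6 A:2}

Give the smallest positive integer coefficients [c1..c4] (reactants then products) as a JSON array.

E: 3·4 = 12 | 2·0+6·0+2·6 = 12
B: 3·4 = 12 | 2·0+6·2+2·0 = 12
A: 3·4 = 12 | 2·1+6·1+2·2 = 12
gcd(3,2,6,2) = 1

Coefficients: [3, 2, 6, 2]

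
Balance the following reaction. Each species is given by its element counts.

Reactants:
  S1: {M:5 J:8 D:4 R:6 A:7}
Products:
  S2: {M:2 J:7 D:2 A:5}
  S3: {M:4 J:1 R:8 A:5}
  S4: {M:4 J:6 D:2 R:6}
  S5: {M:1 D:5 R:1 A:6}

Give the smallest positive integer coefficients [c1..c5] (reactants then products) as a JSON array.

M: 6·5 = 30 | 4·2+2·4+3·4+2·1 = 30
J: 6·8 = 48 | 4·7+2·1+3·6+2·0 = 48
D: 6·4 = 24 | 4·2+2·0+3·2+2·5 = 24
R: 6·6 = 36 | 4·0+2·8+3·6+2·1 = 36
A: 6·7 = 42 | 4·5+2·5+3·0+2·6 = 42
gcd(6,4,2,3,2) = 1

Coefficients: [6, 4, 2, 3, 2]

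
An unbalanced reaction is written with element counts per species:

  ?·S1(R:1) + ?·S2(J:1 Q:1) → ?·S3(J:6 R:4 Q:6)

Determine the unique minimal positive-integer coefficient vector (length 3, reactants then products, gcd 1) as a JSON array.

Coefficients: [4, 6, 1]

J: 4·0+6·1 = 6 | 1·6 = 6
R: 4·1+6·0 = 4 | 1·4 = 4
Q: 4·0+6·1 = 6 | 1·6 = 6
gcd(4,6,1) = 1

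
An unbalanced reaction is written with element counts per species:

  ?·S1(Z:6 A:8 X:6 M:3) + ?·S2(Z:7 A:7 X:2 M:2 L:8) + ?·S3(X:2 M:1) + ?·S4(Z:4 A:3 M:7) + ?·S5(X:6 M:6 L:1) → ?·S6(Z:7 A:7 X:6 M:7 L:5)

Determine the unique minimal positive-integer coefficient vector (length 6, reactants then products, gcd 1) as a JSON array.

Z: 1·6+3·7+6·0+2·4+1·0 = 35 | 5·7 = 35
A: 1·8+3·7+6·0+2·3+1·0 = 35 | 5·7 = 35
X: 1·6+3·2+6·2+2·0+1·6 = 30 | 5·6 = 30
M: 1·3+3·2+6·1+2·7+1·6 = 35 | 5·7 = 35
L: 1·0+3·8+6·0+2·0+1·1 = 25 | 5·5 = 25
gcd(1,3,6,2,1,5) = 1

Coefficients: [1, 3, 6, 2, 1, 5]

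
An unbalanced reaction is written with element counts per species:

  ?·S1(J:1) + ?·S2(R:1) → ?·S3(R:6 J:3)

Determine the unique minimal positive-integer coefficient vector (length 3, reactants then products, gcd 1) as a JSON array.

R: 3·0+6·1 = 6 | 1·6 = 6
J: 3·1+6·0 = 3 | 1·3 = 3
gcd(3,6,1) = 1

Coefficients: [3, 6, 1]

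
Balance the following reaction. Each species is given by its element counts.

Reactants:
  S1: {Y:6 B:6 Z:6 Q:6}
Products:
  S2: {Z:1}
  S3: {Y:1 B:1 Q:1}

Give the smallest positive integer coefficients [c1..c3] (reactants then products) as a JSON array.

Y: 1·6 = 6 | 6·0+6·1 = 6
B: 1·6 = 6 | 6·0+6·1 = 6
Z: 1·6 = 6 | 6·1+6·0 = 6
Q: 1·6 = 6 | 6·0+6·1 = 6
gcd(1,6,6) = 1

Coefficients: [1, 6, 6]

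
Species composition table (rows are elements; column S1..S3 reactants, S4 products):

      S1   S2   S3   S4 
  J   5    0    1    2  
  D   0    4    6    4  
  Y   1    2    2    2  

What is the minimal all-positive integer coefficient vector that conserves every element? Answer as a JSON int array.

Coefficients: [2, 3, 2, 6]

J: 2·5+3·0+2·1 = 12 | 6·2 = 12
D: 2·0+3·4+2·6 = 24 | 6·4 = 24
Y: 2·1+3·2+2·2 = 12 | 6·2 = 12
gcd(2,3,2,6) = 1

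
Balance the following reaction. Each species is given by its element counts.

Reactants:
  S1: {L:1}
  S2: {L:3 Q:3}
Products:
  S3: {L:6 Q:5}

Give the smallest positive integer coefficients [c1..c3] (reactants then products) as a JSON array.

L: 3·1+5·3 = 18 | 3·6 = 18
Q: 3·0+5·3 = 15 | 3·5 = 15
gcd(3,5,3) = 1

Coefficients: [3, 5, 3]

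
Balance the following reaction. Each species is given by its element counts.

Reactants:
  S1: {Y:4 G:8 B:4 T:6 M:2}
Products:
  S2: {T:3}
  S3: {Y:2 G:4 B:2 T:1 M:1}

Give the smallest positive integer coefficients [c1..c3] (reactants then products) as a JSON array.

Coefficients: [3, 4, 6]

Y: 3·4 = 12 | 4·0+6·2 = 12
G: 3·8 = 24 | 4·0+6·4 = 24
B: 3·4 = 12 | 4·0+6·2 = 12
T: 3·6 = 18 | 4·3+6·1 = 18
M: 3·2 = 6 | 4·0+6·1 = 6
gcd(3,4,6) = 1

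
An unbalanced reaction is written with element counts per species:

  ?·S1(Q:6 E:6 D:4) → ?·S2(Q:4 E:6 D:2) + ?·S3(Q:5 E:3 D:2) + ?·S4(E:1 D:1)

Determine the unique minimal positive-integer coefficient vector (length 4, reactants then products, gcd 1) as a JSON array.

Q: 4·6 = 24 | 1·4+4·5+6·0 = 24
E: 4·6 = 24 | 1·6+4·3+6·1 = 24
D: 4·4 = 16 | 1·2+4·2+6·1 = 16
gcd(4,1,4,6) = 1

Coefficients: [4, 1, 4, 6]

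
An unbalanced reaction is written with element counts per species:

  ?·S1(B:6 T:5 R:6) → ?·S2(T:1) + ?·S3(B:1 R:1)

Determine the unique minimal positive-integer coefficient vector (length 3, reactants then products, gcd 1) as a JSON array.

B: 1·6 = 6 | 5·0+6·1 = 6
T: 1·5 = 5 | 5·1+6·0 = 5
R: 1·6 = 6 | 5·0+6·1 = 6
gcd(1,5,6) = 1

Coefficients: [1, 5, 6]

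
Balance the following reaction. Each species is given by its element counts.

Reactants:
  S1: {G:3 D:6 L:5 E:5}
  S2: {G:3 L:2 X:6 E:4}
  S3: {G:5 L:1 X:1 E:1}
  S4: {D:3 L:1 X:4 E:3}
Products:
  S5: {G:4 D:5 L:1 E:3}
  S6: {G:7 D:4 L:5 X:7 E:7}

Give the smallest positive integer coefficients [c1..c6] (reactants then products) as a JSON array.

G: 2·3+2·3+4·5+3·0 = 32 | 1·4+4·7 = 32
D: 2·6+2·0+4·0+3·3 = 21 | 1·5+4·4 = 21
L: 2·5+2·2+4·1+3·1 = 21 | 1·1+4·5 = 21
X: 2·0+2·6+4·1+3·4 = 28 | 1·0+4·7 = 28
E: 2·5+2·4+4·1+3·3 = 31 | 1·3+4·7 = 31
gcd(2,2,4,3,1,4) = 1

Coefficients: [2, 2, 4, 3, 1, 4]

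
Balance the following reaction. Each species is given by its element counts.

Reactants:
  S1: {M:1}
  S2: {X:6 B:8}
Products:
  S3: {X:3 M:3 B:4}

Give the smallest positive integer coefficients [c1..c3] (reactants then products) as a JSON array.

Coefficients: [6, 1, 2]

X: 6·0+1·6 = 6 | 2·3 = 6
M: 6·1+1·0 = 6 | 2·3 = 6
B: 6·0+1·8 = 8 | 2·4 = 8
gcd(6,1,2) = 1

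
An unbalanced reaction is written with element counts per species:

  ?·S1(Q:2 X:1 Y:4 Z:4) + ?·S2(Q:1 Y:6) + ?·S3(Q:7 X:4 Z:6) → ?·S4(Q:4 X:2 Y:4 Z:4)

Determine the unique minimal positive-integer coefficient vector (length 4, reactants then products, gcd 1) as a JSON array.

Q: 2·2+2·1+2·7 = 20 | 5·4 = 20
X: 2·1+2·0+2·4 = 10 | 5·2 = 10
Y: 2·4+2·6+2·0 = 20 | 5·4 = 20
Z: 2·4+2·0+2·6 = 20 | 5·4 = 20
gcd(2,2,2,5) = 1

Coefficients: [2, 2, 2, 5]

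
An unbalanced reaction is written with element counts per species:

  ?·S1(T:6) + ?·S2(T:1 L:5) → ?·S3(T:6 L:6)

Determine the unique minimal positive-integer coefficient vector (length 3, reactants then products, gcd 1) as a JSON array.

T: 4·6+6·1 = 30 | 5·6 = 30
L: 4·0+6·5 = 30 | 5·6 = 30
gcd(4,6,5) = 1

Coefficients: [4, 6, 5]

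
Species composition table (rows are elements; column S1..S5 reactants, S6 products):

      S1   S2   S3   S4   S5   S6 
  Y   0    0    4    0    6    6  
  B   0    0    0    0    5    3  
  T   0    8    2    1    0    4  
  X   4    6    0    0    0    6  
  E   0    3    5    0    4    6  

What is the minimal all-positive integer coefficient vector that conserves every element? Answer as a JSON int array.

Coefficients: [6, 1, 3, 6, 3, 5]

Y: 6·0+1·0+3·4+6·0+3·6 = 30 | 5·6 = 30
B: 6·0+1·0+3·0+6·0+3·5 = 15 | 5·3 = 15
T: 6·0+1·8+3·2+6·1+3·0 = 20 | 5·4 = 20
X: 6·4+1·6+3·0+6·0+3·0 = 30 | 5·6 = 30
E: 6·0+1·3+3·5+6·0+3·4 = 30 | 5·6 = 30
gcd(6,1,3,6,3,5) = 1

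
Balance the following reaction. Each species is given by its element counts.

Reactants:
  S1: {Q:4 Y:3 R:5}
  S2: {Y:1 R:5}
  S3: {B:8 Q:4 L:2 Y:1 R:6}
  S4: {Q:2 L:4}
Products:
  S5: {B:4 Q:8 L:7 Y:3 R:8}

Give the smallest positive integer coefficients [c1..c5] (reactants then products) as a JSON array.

B: 3·0+1·0+2·8+6·0 = 16 | 4·4 = 16
Q: 3·4+1·0+2·4+6·2 = 32 | 4·8 = 32
L: 3·0+1·0+2·2+6·4 = 28 | 4·7 = 28
Y: 3·3+1·1+2·1+6·0 = 12 | 4·3 = 12
R: 3·5+1·5+2·6+6·0 = 32 | 4·8 = 32
gcd(3,1,2,6,4) = 1

Coefficients: [3, 1, 2, 6, 4]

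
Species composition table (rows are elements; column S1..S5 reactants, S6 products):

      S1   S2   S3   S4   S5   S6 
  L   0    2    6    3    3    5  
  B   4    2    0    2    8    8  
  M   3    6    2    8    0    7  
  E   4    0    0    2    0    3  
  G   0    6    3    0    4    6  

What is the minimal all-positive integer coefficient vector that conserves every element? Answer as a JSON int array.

Coefficients: [4, 3, 2, 1, 3, 6]

L: 4·0+3·2+2·6+1·3+3·3 = 30 | 6·5 = 30
B: 4·4+3·2+2·0+1·2+3·8 = 48 | 6·8 = 48
M: 4·3+3·6+2·2+1·8+3·0 = 42 | 6·7 = 42
E: 4·4+3·0+2·0+1·2+3·0 = 18 | 6·3 = 18
G: 4·0+3·6+2·3+1·0+3·4 = 36 | 6·6 = 36
gcd(4,3,2,1,3,6) = 1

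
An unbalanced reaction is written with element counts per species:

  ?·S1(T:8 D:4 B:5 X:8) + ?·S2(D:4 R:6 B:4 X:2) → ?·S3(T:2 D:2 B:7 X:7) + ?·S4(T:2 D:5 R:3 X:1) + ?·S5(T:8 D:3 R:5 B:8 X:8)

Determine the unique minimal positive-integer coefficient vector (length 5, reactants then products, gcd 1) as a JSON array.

T: 5·8+5·0 = 40 | 3·2+5·2+3·8 = 40
D: 5·4+5·4 = 40 | 3·2+5·5+3·3 = 40
R: 5·0+5·6 = 30 | 3·0+5·3+3·5 = 30
B: 5·5+5·4 = 45 | 3·7+5·0+3·8 = 45
X: 5·8+5·2 = 50 | 3·7+5·1+3·8 = 50
gcd(5,5,3,5,3) = 1

Coefficients: [5, 5, 3, 5, 3]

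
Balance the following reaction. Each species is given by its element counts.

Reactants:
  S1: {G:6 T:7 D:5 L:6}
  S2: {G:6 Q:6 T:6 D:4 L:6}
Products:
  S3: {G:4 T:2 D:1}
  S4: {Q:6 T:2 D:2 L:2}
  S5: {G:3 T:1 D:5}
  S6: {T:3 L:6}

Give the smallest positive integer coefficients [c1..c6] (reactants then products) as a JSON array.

Coefficients: [2, 3, 6, 3, 2, 4]

G: 2·6+3·6 = 30 | 6·4+3·0+2·3+4·0 = 30
Q: 2·0+3·6 = 18 | 6·0+3·6+2·0+4·0 = 18
T: 2·7+3·6 = 32 | 6·2+3·2+2·1+4·3 = 32
D: 2·5+3·4 = 22 | 6·1+3·2+2·5+4·0 = 22
L: 2·6+3·6 = 30 | 6·0+3·2+2·0+4·6 = 30
gcd(2,3,6,3,2,4) = 1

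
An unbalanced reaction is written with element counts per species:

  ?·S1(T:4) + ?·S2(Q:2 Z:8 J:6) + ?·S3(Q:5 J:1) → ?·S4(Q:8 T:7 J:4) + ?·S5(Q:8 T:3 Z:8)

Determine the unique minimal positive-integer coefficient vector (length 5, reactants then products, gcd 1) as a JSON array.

Coefficients: [6, 1, 6, 3, 1]

Q: 6·0+1·2+6·5 = 32 | 3·8+1·8 = 32
T: 6·4+1·0+6·0 = 24 | 3·7+1·3 = 24
Z: 6·0+1·8+6·0 = 8 | 3·0+1·8 = 8
J: 6·0+1·6+6·1 = 12 | 3·4+1·0 = 12
gcd(6,1,6,3,1) = 1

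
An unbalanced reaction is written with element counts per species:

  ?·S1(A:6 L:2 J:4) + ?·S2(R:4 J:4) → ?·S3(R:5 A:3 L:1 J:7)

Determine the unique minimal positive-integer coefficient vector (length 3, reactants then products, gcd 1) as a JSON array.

R: 2·0+5·4 = 20 | 4·5 = 20
A: 2·6+5·0 = 12 | 4·3 = 12
L: 2·2+5·0 = 4 | 4·1 = 4
J: 2·4+5·4 = 28 | 4·7 = 28
gcd(2,5,4) = 1

Coefficients: [2, 5, 4]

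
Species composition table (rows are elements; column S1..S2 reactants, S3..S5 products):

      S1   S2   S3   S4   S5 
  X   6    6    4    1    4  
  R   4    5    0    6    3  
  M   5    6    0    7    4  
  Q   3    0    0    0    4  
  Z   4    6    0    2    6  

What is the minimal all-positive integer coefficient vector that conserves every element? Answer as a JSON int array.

Coefficients: [4, 1, 4, 2, 3]

X: 4·6+1·6 = 30 | 4·4+2·1+3·4 = 30
R: 4·4+1·5 = 21 | 4·0+2·6+3·3 = 21
M: 4·5+1·6 = 26 | 4·0+2·7+3·4 = 26
Q: 4·3+1·0 = 12 | 4·0+2·0+3·4 = 12
Z: 4·4+1·6 = 22 | 4·0+2·2+3·6 = 22
gcd(4,1,4,2,3) = 1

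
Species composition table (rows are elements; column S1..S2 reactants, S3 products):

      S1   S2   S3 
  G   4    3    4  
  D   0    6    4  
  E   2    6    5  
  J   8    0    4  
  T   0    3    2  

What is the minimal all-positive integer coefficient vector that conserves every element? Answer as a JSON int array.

G: 3·4+4·3 = 24 | 6·4 = 24
D: 3·0+4·6 = 24 | 6·4 = 24
E: 3·2+4·6 = 30 | 6·5 = 30
J: 3·8+4·0 = 24 | 6·4 = 24
T: 3·0+4·3 = 12 | 6·2 = 12
gcd(3,4,6) = 1

Coefficients: [3, 4, 6]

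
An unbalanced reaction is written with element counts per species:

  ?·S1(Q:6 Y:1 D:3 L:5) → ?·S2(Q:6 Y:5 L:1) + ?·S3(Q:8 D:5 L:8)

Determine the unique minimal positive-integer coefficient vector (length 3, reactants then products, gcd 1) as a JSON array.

Coefficients: [5, 1, 3]

Q: 5·6 = 30 | 1·6+3·8 = 30
Y: 5·1 = 5 | 1·5+3·0 = 5
D: 5·3 = 15 | 1·0+3·5 = 15
L: 5·5 = 25 | 1·1+3·8 = 25
gcd(5,1,3) = 1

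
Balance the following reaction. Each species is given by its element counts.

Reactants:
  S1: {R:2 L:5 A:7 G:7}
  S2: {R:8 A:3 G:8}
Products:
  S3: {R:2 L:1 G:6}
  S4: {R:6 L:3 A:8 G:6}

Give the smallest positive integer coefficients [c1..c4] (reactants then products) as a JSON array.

Coefficients: [4, 4, 5, 5]

R: 4·2+4·8 = 40 | 5·2+5·6 = 40
L: 4·5+4·0 = 20 | 5·1+5·3 = 20
A: 4·7+4·3 = 40 | 5·0+5·8 = 40
G: 4·7+4·8 = 60 | 5·6+5·6 = 60
gcd(4,4,5,5) = 1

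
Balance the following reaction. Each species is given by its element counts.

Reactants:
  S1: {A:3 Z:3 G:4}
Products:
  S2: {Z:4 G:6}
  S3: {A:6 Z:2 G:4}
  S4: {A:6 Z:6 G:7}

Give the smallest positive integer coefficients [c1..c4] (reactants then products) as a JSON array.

Coefficients: [6, 1, 1, 2]

A: 6·3 = 18 | 1·0+1·6+2·6 = 18
Z: 6·3 = 18 | 1·4+1·2+2·6 = 18
G: 6·4 = 24 | 1·6+1·4+2·7 = 24
gcd(6,1,1,2) = 1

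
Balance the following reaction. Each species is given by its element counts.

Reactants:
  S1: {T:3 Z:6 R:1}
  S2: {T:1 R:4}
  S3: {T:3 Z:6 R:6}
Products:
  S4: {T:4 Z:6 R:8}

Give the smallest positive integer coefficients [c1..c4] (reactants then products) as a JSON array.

Coefficients: [2, 5, 3, 5]

T: 2·3+5·1+3·3 = 20 | 5·4 = 20
Z: 2·6+5·0+3·6 = 30 | 5·6 = 30
R: 2·1+5·4+3·6 = 40 | 5·8 = 40
gcd(2,5,3,5) = 1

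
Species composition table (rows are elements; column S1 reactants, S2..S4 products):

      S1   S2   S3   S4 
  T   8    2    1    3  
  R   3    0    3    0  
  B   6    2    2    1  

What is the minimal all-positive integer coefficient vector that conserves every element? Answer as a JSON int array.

T: 4·8 = 32 | 5·2+4·1+6·3 = 32
R: 4·3 = 12 | 5·0+4·3+6·0 = 12
B: 4·6 = 24 | 5·2+4·2+6·1 = 24
gcd(4,5,4,6) = 1

Coefficients: [4, 5, 4, 6]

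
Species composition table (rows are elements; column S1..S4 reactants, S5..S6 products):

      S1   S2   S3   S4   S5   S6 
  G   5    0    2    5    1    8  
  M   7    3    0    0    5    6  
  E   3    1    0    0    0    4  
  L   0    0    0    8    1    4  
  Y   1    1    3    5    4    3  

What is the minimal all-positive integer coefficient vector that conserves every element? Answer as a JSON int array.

G: 5·5+5·0+2·2+3·5 = 44 | 4·1+5·8 = 44
M: 5·7+5·3+2·0+3·0 = 50 | 4·5+5·6 = 50
E: 5·3+5·1+2·0+3·0 = 20 | 4·0+5·4 = 20
L: 5·0+5·0+2·0+3·8 = 24 | 4·1+5·4 = 24
Y: 5·1+5·1+2·3+3·5 = 31 | 4·4+5·3 = 31
gcd(5,5,2,3,4,5) = 1

Coefficients: [5, 5, 2, 3, 4, 5]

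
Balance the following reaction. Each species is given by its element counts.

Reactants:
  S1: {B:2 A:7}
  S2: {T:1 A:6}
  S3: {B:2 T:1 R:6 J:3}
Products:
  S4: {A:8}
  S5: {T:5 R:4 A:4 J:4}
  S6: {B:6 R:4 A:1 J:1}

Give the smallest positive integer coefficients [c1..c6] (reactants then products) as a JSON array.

Coefficients: [4, 3, 2, 5, 1, 2]

B: 4·2+3·0+2·2 = 12 | 5·0+1·0+2·6 = 12
T: 4·0+3·1+2·1 = 5 | 5·0+1·5+2·0 = 5
R: 4·0+3·0+2·6 = 12 | 5·0+1·4+2·4 = 12
A: 4·7+3·6+2·0 = 46 | 5·8+1·4+2·1 = 46
J: 4·0+3·0+2·3 = 6 | 5·0+1·4+2·1 = 6
gcd(4,3,2,5,1,2) = 1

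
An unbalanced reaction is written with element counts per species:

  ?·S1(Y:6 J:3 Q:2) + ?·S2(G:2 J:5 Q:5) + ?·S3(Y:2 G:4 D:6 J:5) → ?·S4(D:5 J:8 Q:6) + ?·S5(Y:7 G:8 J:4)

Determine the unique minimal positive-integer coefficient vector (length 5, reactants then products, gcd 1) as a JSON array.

Coefficients: [3, 6, 5, 6, 4]

Y: 3·6+6·0+5·2 = 28 | 6·0+4·7 = 28
G: 3·0+6·2+5·4 = 32 | 6·0+4·8 = 32
D: 3·0+6·0+5·6 = 30 | 6·5+4·0 = 30
J: 3·3+6·5+5·5 = 64 | 6·8+4·4 = 64
Q: 3·2+6·5+5·0 = 36 | 6·6+4·0 = 36
gcd(3,6,5,6,4) = 1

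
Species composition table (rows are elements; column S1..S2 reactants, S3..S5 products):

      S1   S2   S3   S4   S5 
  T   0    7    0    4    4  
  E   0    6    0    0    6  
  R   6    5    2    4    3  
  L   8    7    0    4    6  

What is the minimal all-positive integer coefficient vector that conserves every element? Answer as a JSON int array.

Coefficients: [1, 4, 1, 3, 4]

T: 1·0+4·7 = 28 | 1·0+3·4+4·4 = 28
E: 1·0+4·6 = 24 | 1·0+3·0+4·6 = 24
R: 1·6+4·5 = 26 | 1·2+3·4+4·3 = 26
L: 1·8+4·7 = 36 | 1·0+3·4+4·6 = 36
gcd(1,4,1,3,4) = 1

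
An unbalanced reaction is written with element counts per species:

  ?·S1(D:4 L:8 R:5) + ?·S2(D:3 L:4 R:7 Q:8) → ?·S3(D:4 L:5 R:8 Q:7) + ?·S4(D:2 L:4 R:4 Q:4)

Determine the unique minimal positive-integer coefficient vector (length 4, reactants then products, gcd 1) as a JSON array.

Coefficients: [2, 6, 4, 5]

D: 2·4+6·3 = 26 | 4·4+5·2 = 26
L: 2·8+6·4 = 40 | 4·5+5·4 = 40
R: 2·5+6·7 = 52 | 4·8+5·4 = 52
Q: 2·0+6·8 = 48 | 4·7+5·4 = 48
gcd(2,6,4,5) = 1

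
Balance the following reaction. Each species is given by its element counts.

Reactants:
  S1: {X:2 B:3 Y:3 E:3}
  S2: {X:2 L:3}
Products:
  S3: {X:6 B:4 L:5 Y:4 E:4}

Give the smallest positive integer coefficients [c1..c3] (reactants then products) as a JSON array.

Coefficients: [4, 5, 3]

X: 4·2+5·2 = 18 | 3·6 = 18
B: 4·3+5·0 = 12 | 3·4 = 12
L: 4·0+5·3 = 15 | 3·5 = 15
Y: 4·3+5·0 = 12 | 3·4 = 12
E: 4·3+5·0 = 12 | 3·4 = 12
gcd(4,5,3) = 1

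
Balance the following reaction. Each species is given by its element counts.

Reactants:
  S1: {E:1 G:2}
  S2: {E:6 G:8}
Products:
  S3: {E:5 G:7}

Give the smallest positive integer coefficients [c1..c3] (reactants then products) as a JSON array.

Coefficients: [2, 3, 4]

E: 2·1+3·6 = 20 | 4·5 = 20
G: 2·2+3·8 = 28 | 4·7 = 28
gcd(2,3,4) = 1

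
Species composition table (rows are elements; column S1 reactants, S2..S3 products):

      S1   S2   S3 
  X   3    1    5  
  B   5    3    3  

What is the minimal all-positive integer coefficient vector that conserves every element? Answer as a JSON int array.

Coefficients: [3, 4, 1]

X: 3·3 = 9 | 4·1+1·5 = 9
B: 3·5 = 15 | 4·3+1·3 = 15
gcd(3,4,1) = 1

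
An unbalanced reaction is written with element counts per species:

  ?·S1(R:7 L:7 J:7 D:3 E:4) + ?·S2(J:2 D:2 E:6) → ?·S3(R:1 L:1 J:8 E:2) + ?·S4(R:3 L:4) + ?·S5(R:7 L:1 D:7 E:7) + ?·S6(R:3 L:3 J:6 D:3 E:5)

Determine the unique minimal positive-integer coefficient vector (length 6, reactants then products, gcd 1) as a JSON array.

R: 6·7+2·0 = 42 | 2·1+6·3+1·7+5·3 = 42
L: 6·7+2·0 = 42 | 2·1+6·4+1·1+5·3 = 42
J: 6·7+2·2 = 46 | 2·8+6·0+1·0+5·6 = 46
D: 6·3+2·2 = 22 | 2·0+6·0+1·7+5·3 = 22
E: 6·4+2·6 = 36 | 2·2+6·0+1·7+5·5 = 36
gcd(6,2,2,6,1,5) = 1

Coefficients: [6, 2, 2, 6, 1, 5]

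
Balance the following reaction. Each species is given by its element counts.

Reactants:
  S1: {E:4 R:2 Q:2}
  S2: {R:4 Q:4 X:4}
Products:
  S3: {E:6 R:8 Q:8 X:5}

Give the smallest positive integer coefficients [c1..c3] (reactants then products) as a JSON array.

E: 6·4+5·0 = 24 | 4·6 = 24
R: 6·2+5·4 = 32 | 4·8 = 32
Q: 6·2+5·4 = 32 | 4·8 = 32
X: 6·0+5·4 = 20 | 4·5 = 20
gcd(6,5,4) = 1

Coefficients: [6, 5, 4]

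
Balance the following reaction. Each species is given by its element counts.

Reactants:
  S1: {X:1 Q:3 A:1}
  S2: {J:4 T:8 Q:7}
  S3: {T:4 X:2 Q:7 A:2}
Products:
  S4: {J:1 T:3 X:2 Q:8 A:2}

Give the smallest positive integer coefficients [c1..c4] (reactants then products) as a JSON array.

J: 6·0+1·4+1·0 = 4 | 4·1 = 4
T: 6·0+1·8+1·4 = 12 | 4·3 = 12
X: 6·1+1·0+1·2 = 8 | 4·2 = 8
Q: 6·3+1·7+1·7 = 32 | 4·8 = 32
A: 6·1+1·0+1·2 = 8 | 4·2 = 8
gcd(6,1,1,4) = 1

Coefficients: [6, 1, 1, 4]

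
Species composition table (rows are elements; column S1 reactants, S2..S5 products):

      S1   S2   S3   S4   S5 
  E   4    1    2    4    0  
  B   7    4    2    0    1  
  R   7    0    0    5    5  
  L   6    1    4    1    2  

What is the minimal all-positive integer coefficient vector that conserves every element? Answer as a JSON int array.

Coefficients: [5, 6, 3, 2, 5]

E: 5·4 = 20 | 6·1+3·2+2·4+5·0 = 20
B: 5·7 = 35 | 6·4+3·2+2·0+5·1 = 35
R: 5·7 = 35 | 6·0+3·0+2·5+5·5 = 35
L: 5·6 = 30 | 6·1+3·4+2·1+5·2 = 30
gcd(5,6,3,2,5) = 1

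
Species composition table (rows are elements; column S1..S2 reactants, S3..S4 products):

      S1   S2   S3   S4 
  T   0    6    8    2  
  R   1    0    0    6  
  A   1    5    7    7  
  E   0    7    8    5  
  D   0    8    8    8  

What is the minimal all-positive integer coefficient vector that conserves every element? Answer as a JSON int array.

T: 6·0+3·6 = 18 | 2·8+1·2 = 18
R: 6·1+3·0 = 6 | 2·0+1·6 = 6
A: 6·1+3·5 = 21 | 2·7+1·7 = 21
E: 6·0+3·7 = 21 | 2·8+1·5 = 21
D: 6·0+3·8 = 24 | 2·8+1·8 = 24
gcd(6,3,2,1) = 1

Coefficients: [6, 3, 2, 1]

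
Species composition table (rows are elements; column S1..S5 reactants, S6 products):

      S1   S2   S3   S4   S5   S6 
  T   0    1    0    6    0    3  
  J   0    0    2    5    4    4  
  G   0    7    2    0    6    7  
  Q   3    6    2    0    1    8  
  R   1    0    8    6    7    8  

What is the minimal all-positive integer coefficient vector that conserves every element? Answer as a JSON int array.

T: 6·0+3·1+1·0+2·6+2·0 = 15 | 5·3 = 15
J: 6·0+3·0+1·2+2·5+2·4 = 20 | 5·4 = 20
G: 6·0+3·7+1·2+2·0+2·6 = 35 | 5·7 = 35
Q: 6·3+3·6+1·2+2·0+2·1 = 40 | 5·8 = 40
R: 6·1+3·0+1·8+2·6+2·7 = 40 | 5·8 = 40
gcd(6,3,1,2,2,5) = 1

Coefficients: [6, 3, 1, 2, 2, 5]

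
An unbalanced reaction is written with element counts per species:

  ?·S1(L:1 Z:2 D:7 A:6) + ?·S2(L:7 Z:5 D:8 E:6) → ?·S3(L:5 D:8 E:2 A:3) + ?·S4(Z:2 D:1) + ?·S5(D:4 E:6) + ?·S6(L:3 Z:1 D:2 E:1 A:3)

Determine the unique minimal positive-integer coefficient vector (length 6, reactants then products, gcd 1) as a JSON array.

Coefficients: [2, 2, 2, 6, 1, 2]

L: 2·1+2·7 = 16 | 2·5+6·0+1·0+2·3 = 16
Z: 2·2+2·5 = 14 | 2·0+6·2+1·0+2·1 = 14
D: 2·7+2·8 = 30 | 2·8+6·1+1·4+2·2 = 30
E: 2·0+2·6 = 12 | 2·2+6·0+1·6+2·1 = 12
A: 2·6+2·0 = 12 | 2·3+6·0+1·0+2·3 = 12
gcd(2,2,2,6,1,2) = 1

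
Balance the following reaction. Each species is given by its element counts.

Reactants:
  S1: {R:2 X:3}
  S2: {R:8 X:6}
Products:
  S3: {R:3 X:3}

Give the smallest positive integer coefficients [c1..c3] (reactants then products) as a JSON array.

Coefficients: [2, 1, 4]

R: 2·2+1·8 = 12 | 4·3 = 12
X: 2·3+1·6 = 12 | 4·3 = 12
gcd(2,1,4) = 1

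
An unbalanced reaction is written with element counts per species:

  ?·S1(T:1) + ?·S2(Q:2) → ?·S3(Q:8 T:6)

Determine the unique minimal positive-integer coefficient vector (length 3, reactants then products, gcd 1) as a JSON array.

Q: 6·0+4·2 = 8 | 1·8 = 8
T: 6·1+4·0 = 6 | 1·6 = 6
gcd(6,4,1) = 1

Coefficients: [6, 4, 1]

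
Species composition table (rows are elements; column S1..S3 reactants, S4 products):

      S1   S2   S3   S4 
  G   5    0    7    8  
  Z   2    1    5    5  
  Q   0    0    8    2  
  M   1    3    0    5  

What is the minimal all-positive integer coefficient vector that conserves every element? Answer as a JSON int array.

Coefficients: [5, 5, 1, 4]

G: 5·5+5·0+1·7 = 32 | 4·8 = 32
Z: 5·2+5·1+1·5 = 20 | 4·5 = 20
Q: 5·0+5·0+1·8 = 8 | 4·2 = 8
M: 5·1+5·3+1·0 = 20 | 4·5 = 20
gcd(5,5,1,4) = 1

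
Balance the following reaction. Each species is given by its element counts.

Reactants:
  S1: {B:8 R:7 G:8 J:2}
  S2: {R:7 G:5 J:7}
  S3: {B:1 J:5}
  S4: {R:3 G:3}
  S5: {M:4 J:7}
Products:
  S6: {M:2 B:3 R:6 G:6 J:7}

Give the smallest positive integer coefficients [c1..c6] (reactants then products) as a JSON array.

M: 2·0+1·0+2·0+5·0+3·4 = 12 | 6·2 = 12
B: 2·8+1·0+2·1+5·0+3·0 = 18 | 6·3 = 18
R: 2·7+1·7+2·0+5·3+3·0 = 36 | 6·6 = 36
G: 2·8+1·5+2·0+5·3+3·0 = 36 | 6·6 = 36
J: 2·2+1·7+2·5+5·0+3·7 = 42 | 6·7 = 42
gcd(2,1,2,5,3,6) = 1

Coefficients: [2, 1, 2, 5, 3, 6]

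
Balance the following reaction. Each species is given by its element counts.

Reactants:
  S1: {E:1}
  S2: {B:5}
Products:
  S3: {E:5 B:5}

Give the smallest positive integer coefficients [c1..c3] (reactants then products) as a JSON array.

Coefficients: [5, 1, 1]

E: 5·1+1·0 = 5 | 1·5 = 5
B: 5·0+1·5 = 5 | 1·5 = 5
gcd(5,1,1) = 1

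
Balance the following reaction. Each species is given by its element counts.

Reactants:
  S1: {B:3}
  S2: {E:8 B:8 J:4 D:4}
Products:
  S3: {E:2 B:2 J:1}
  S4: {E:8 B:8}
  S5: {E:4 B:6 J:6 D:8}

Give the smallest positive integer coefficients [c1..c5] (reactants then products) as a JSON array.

E: 2·0+6·8 = 48 | 6·2+3·8+3·4 = 48
B: 2·3+6·8 = 54 | 6·2+3·8+3·6 = 54
J: 2·0+6·4 = 24 | 6·1+3·0+3·6 = 24
D: 2·0+6·4 = 24 | 6·0+3·0+3·8 = 24
gcd(2,6,6,3,3) = 1

Coefficients: [2, 6, 6, 3, 3]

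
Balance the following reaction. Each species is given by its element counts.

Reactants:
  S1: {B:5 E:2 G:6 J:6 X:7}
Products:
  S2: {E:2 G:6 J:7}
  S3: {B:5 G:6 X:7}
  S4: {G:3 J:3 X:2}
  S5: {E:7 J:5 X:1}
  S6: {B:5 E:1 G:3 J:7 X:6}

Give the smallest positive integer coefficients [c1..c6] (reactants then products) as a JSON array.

Coefficients: [6, 1, 3, 1, 1, 3]

B: 6·5 = 30 | 1·0+3·5+1·0+1·0+3·5 = 30
E: 6·2 = 12 | 1·2+3·0+1·0+1·7+3·1 = 12
G: 6·6 = 36 | 1·6+3·6+1·3+1·0+3·3 = 36
J: 6·6 = 36 | 1·7+3·0+1·3+1·5+3·7 = 36
X: 6·7 = 42 | 1·0+3·7+1·2+1·1+3·6 = 42
gcd(6,1,3,1,1,3) = 1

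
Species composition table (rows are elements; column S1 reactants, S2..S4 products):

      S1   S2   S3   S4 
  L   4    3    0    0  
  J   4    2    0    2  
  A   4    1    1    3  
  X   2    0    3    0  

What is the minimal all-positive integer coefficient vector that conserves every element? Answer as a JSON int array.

Coefficients: [3, 4, 2, 2]

L: 3·4 = 12 | 4·3+2·0+2·0 = 12
J: 3·4 = 12 | 4·2+2·0+2·2 = 12
A: 3·4 = 12 | 4·1+2·1+2·3 = 12
X: 3·2 = 6 | 4·0+2·3+2·0 = 6
gcd(3,4,2,2) = 1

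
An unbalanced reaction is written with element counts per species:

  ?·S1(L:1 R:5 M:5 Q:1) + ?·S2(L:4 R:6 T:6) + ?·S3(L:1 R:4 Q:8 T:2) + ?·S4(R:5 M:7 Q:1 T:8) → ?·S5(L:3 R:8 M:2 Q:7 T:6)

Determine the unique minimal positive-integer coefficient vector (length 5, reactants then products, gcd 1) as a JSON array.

Coefficients: [1, 3, 5, 1, 6]

L: 1·1+3·4+5·1+1·0 = 18 | 6·3 = 18
R: 1·5+3·6+5·4+1·5 = 48 | 6·8 = 48
M: 1·5+3·0+5·0+1·7 = 12 | 6·2 = 12
Q: 1·1+3·0+5·8+1·1 = 42 | 6·7 = 42
T: 1·0+3·6+5·2+1·8 = 36 | 6·6 = 36
gcd(1,3,5,1,6) = 1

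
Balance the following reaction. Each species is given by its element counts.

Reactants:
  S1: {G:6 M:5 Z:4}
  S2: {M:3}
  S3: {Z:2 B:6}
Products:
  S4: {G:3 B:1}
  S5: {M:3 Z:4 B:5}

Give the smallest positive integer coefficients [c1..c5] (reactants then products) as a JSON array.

Coefficients: [3, 1, 6, 6, 6]

G: 3·6+1·0+6·0 = 18 | 6·3+6·0 = 18
M: 3·5+1·3+6·0 = 18 | 6·0+6·3 = 18
Z: 3·4+1·0+6·2 = 24 | 6·0+6·4 = 24
B: 3·0+1·0+6·6 = 36 | 6·1+6·5 = 36
gcd(3,1,6,6,6) = 1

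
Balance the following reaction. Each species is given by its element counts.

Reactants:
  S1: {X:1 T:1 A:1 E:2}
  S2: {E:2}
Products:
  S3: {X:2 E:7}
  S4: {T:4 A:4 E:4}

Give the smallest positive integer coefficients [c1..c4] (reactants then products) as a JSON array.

X: 4·1+5·0 = 4 | 2·2+1·0 = 4
T: 4·1+5·0 = 4 | 2·0+1·4 = 4
A: 4·1+5·0 = 4 | 2·0+1·4 = 4
E: 4·2+5·2 = 18 | 2·7+1·4 = 18
gcd(4,5,2,1) = 1

Coefficients: [4, 5, 2, 1]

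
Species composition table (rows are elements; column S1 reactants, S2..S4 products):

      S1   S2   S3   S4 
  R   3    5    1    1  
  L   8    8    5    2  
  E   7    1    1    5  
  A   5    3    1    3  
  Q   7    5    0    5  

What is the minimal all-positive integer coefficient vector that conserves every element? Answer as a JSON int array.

R: 5·3 = 15 | 1·5+4·1+6·1 = 15
L: 5·8 = 40 | 1·8+4·5+6·2 = 40
E: 5·7 = 35 | 1·1+4·1+6·5 = 35
A: 5·5 = 25 | 1·3+4·1+6·3 = 25
Q: 5·7 = 35 | 1·5+4·0+6·5 = 35
gcd(5,1,4,6) = 1

Coefficients: [5, 1, 4, 6]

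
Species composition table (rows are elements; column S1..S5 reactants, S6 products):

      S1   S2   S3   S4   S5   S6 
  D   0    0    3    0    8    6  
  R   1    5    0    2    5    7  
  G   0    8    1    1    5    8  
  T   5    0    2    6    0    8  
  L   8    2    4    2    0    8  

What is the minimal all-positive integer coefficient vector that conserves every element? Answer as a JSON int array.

Coefficients: [2, 3, 4, 5, 3, 6]

D: 2·0+3·0+4·3+5·0+3·8 = 36 | 6·6 = 36
R: 2·1+3·5+4·0+5·2+3·5 = 42 | 6·7 = 42
G: 2·0+3·8+4·1+5·1+3·5 = 48 | 6·8 = 48
T: 2·5+3·0+4·2+5·6+3·0 = 48 | 6·8 = 48
L: 2·8+3·2+4·4+5·2+3·0 = 48 | 6·8 = 48
gcd(2,3,4,5,3,6) = 1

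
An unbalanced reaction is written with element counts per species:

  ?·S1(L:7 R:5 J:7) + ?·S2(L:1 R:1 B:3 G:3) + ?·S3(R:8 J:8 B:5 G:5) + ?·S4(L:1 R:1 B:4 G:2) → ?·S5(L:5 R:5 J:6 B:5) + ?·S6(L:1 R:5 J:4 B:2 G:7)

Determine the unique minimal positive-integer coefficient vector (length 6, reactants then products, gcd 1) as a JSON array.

Coefficients: [4, 1, 3, 5, 6, 4]

L: 4·7+1·1+3·0+5·1 = 34 | 6·5+4·1 = 34
R: 4·5+1·1+3·8+5·1 = 50 | 6·5+4·5 = 50
J: 4·7+1·0+3·8+5·0 = 52 | 6·6+4·4 = 52
B: 4·0+1·3+3·5+5·4 = 38 | 6·5+4·2 = 38
G: 4·0+1·3+3·5+5·2 = 28 | 6·0+4·7 = 28
gcd(4,1,3,5,6,4) = 1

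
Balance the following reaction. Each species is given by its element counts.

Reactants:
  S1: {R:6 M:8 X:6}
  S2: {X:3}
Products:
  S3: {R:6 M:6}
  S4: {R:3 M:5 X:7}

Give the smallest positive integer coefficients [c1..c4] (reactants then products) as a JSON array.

R: 6·6+2·0 = 36 | 3·6+6·3 = 36
M: 6·8+2·0 = 48 | 3·6+6·5 = 48
X: 6·6+2·3 = 42 | 3·0+6·7 = 42
gcd(6,2,3,6) = 1

Coefficients: [6, 2, 3, 6]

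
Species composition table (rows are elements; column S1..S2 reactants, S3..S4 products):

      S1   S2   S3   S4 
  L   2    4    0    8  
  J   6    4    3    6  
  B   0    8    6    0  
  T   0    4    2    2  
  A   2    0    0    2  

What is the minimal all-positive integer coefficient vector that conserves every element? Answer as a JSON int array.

Coefficients: [2, 3, 4, 2]

L: 2·2+3·4 = 16 | 4·0+2·8 = 16
J: 2·6+3·4 = 24 | 4·3+2·6 = 24
B: 2·0+3·8 = 24 | 4·6+2·0 = 24
T: 2·0+3·4 = 12 | 4·2+2·2 = 12
A: 2·2+3·0 = 4 | 4·0+2·2 = 4
gcd(2,3,4,2) = 1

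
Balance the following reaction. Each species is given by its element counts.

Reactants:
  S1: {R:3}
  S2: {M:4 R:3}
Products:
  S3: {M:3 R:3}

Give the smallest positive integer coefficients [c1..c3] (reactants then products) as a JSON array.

M: 1·0+3·4 = 12 | 4·3 = 12
R: 1·3+3·3 = 12 | 4·3 = 12
gcd(1,3,4) = 1

Coefficients: [1, 3, 4]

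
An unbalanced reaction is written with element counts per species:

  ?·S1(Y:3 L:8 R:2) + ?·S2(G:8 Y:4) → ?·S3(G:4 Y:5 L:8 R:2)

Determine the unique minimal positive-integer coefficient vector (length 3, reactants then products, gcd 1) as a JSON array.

Coefficients: [2, 1, 2]

G: 2·0+1·8 = 8 | 2·4 = 8
Y: 2·3+1·4 = 10 | 2·5 = 10
L: 2·8+1·0 = 16 | 2·8 = 16
R: 2·2+1·0 = 4 | 2·2 = 4
gcd(2,1,2) = 1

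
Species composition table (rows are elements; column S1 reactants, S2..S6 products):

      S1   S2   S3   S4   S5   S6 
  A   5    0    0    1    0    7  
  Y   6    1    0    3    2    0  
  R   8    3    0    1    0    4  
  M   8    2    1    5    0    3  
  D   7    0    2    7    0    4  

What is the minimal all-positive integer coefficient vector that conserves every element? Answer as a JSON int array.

Coefficients: [3, 5, 3, 1, 5, 2]

A: 3·5 = 15 | 5·0+3·0+1·1+5·0+2·7 = 15
Y: 3·6 = 18 | 5·1+3·0+1·3+5·2+2·0 = 18
R: 3·8 = 24 | 5·3+3·0+1·1+5·0+2·4 = 24
M: 3·8 = 24 | 5·2+3·1+1·5+5·0+2·3 = 24
D: 3·7 = 21 | 5·0+3·2+1·7+5·0+2·4 = 21
gcd(3,5,3,1,5,2) = 1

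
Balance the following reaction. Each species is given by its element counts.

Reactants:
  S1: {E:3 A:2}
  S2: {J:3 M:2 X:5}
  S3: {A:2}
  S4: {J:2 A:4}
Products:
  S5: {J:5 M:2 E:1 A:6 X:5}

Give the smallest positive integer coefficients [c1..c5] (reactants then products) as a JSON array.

J: 1·0+3·3+2·0+3·2 = 15 | 3·5 = 15
M: 1·0+3·2+2·0+3·0 = 6 | 3·2 = 6
E: 1·3+3·0+2·0+3·0 = 3 | 3·1 = 3
A: 1·2+3·0+2·2+3·4 = 18 | 3·6 = 18
X: 1·0+3·5+2·0+3·0 = 15 | 3·5 = 15
gcd(1,3,2,3,3) = 1

Coefficients: [1, 3, 2, 3, 3]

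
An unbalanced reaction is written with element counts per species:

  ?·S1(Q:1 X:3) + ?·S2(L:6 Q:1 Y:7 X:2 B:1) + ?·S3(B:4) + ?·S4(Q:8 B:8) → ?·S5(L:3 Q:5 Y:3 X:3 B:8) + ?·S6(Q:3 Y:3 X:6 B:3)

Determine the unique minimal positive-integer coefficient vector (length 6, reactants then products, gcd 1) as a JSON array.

L: 6·0+3·6+6·0+3·0 = 18 | 6·3+1·0 = 18
Q: 6·1+3·1+6·0+3·8 = 33 | 6·5+1·3 = 33
Y: 6·0+3·7+6·0+3·0 = 21 | 6·3+1·3 = 21
X: 6·3+3·2+6·0+3·0 = 24 | 6·3+1·6 = 24
B: 6·0+3·1+6·4+3·8 = 51 | 6·8+1·3 = 51
gcd(6,3,6,3,6,1) = 1

Coefficients: [6, 3, 6, 3, 6, 1]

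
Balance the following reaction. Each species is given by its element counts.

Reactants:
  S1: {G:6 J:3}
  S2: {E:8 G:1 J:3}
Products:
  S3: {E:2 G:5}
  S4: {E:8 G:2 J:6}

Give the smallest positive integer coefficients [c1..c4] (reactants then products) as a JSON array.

E: 4·0+6·8 = 48 | 4·2+5·8 = 48
G: 4·6+6·1 = 30 | 4·5+5·2 = 30
J: 4·3+6·3 = 30 | 4·0+5·6 = 30
gcd(4,6,4,5) = 1

Coefficients: [4, 6, 4, 5]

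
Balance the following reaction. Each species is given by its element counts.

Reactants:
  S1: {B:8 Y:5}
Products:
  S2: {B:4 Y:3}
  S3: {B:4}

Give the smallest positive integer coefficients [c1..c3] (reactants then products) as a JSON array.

B: 3·8 = 24 | 5·4+1·4 = 24
Y: 3·5 = 15 | 5·3+1·0 = 15
gcd(3,5,1) = 1

Coefficients: [3, 5, 1]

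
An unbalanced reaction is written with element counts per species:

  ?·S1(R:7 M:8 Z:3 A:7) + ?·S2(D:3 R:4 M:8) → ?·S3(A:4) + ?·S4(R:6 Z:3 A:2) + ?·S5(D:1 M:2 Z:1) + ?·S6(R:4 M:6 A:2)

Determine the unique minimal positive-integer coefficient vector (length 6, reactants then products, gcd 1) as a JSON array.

D: 4·0+2·3 = 6 | 3·0+2·0+6·1+6·0 = 6
R: 4·7+2·4 = 36 | 3·0+2·6+6·0+6·4 = 36
M: 4·8+2·8 = 48 | 3·0+2·0+6·2+6·6 = 48
Z: 4·3+2·0 = 12 | 3·0+2·3+6·1+6·0 = 12
A: 4·7+2·0 = 28 | 3·4+2·2+6·0+6·2 = 28
gcd(4,2,3,2,6,6) = 1

Coefficients: [4, 2, 3, 2, 6, 6]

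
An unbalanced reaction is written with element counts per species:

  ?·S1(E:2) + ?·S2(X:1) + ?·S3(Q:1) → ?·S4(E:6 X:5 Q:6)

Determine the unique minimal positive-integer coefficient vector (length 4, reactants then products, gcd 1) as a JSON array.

Coefficients: [3, 5, 6, 1]

E: 3·2+5·0+6·0 = 6 | 1·6 = 6
X: 3·0+5·1+6·0 = 5 | 1·5 = 5
Q: 3·0+5·0+6·1 = 6 | 1·6 = 6
gcd(3,5,6,1) = 1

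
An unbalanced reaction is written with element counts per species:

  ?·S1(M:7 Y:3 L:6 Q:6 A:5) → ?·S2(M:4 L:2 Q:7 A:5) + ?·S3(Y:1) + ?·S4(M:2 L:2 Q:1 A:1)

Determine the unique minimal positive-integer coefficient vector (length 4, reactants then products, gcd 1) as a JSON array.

M: 2·7 = 14 | 1·4+6·0+5·2 = 14
Y: 2·3 = 6 | 1·0+6·1+5·0 = 6
L: 2·6 = 12 | 1·2+6·0+5·2 = 12
Q: 2·6 = 12 | 1·7+6·0+5·1 = 12
A: 2·5 = 10 | 1·5+6·0+5·1 = 10
gcd(2,1,6,5) = 1

Coefficients: [2, 1, 6, 5]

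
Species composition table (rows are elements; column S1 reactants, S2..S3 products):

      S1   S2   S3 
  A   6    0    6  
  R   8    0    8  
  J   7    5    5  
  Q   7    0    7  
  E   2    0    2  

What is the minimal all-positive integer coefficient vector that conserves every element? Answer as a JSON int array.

A: 5·6 = 30 | 2·0+5·6 = 30
R: 5·8 = 40 | 2·0+5·8 = 40
J: 5·7 = 35 | 2·5+5·5 = 35
Q: 5·7 = 35 | 2·0+5·7 = 35
E: 5·2 = 10 | 2·0+5·2 = 10
gcd(5,2,5) = 1

Coefficients: [5, 2, 5]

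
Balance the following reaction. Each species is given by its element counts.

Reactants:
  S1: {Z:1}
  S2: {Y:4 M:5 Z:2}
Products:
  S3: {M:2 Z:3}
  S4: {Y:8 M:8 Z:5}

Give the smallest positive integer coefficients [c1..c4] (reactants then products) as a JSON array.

Y: 4·0+2·4 = 8 | 1·0+1·8 = 8
M: 4·0+2·5 = 10 | 1·2+1·8 = 10
Z: 4·1+2·2 = 8 | 1·3+1·5 = 8
gcd(4,2,1,1) = 1

Coefficients: [4, 2, 1, 1]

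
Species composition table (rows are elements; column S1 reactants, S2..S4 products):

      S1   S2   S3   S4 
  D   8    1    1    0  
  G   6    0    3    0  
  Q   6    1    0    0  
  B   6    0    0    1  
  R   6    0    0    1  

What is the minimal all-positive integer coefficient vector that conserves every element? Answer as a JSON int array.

D: 1·8 = 8 | 6·1+2·1+6·0 = 8
G: 1·6 = 6 | 6·0+2·3+6·0 = 6
Q: 1·6 = 6 | 6·1+2·0+6·0 = 6
B: 1·6 = 6 | 6·0+2·0+6·1 = 6
R: 1·6 = 6 | 6·0+2·0+6·1 = 6
gcd(1,6,2,6) = 1

Coefficients: [1, 6, 2, 6]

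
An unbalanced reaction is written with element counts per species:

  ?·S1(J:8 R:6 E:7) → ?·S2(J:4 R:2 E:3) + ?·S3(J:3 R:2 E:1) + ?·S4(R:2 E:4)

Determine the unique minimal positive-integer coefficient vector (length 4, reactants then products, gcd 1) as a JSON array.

J: 3·8 = 24 | 3·4+4·3+2·0 = 24
R: 3·6 = 18 | 3·2+4·2+2·2 = 18
E: 3·7 = 21 | 3·3+4·1+2·4 = 21
gcd(3,3,4,2) = 1

Coefficients: [3, 3, 4, 2]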